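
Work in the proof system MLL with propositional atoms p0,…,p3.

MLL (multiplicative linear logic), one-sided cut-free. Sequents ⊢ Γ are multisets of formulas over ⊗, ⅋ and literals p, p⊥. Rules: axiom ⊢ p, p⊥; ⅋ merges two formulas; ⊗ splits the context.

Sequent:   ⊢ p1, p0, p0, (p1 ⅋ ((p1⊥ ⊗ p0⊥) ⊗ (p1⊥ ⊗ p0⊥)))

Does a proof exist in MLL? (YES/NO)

Derivation trace:
[⅋]  ⊢ p1, p0, p0, (p1 ⅋ ((p1⊥ ⊗ p0⊥) ⊗ (p1⊥ ⊗ p0⊥)))
  [⊗]  ⊢ p1, p0, p1, p0, ((p1⊥ ⊗ p0⊥) ⊗ (p1⊥ ⊗ p0⊥))
    [⊗]  ⊢ p1, p0, (p1⊥ ⊗ p0⊥)
      [Ax]  ⊢ p1, p1⊥
      [Ax]  ⊢ p0, p0⊥
    [⊗]  ⊢ p1, p0, (p1⊥ ⊗ p0⊥)
      [Ax]  ⊢ p1, p1⊥
      [Ax]  ⊢ p0, p0⊥

Result: YES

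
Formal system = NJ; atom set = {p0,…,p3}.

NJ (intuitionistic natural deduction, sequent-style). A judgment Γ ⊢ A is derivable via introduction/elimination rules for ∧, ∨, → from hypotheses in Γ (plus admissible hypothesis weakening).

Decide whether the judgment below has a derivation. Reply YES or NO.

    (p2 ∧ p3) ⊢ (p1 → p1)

Proof tree:
[Wk] (p2 ∧ p3) ⊢ (p1 → p1)
  [→I]  ⊢ (p1 → p1)
    [Ax] p1 ⊢ p1

Result: YES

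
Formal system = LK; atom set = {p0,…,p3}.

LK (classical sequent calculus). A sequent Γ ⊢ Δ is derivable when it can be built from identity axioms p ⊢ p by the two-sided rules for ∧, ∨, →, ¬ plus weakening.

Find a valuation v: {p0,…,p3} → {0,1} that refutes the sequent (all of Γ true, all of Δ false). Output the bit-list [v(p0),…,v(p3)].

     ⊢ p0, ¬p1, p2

Search for a countermodel by truth-table:
  v=0000: Γ:[] Δ:[p0=F, ¬p1=T, p2=F] refutes=False
  v=0001: Γ:[] Δ:[p0=F, ¬p1=T, p2=F] refutes=False
  v=0010: Γ:[] Δ:[p0=F, ¬p1=T, p2=T] refutes=False
  v=0011: Γ:[] Δ:[p0=F, ¬p1=T, p2=T] refutes=False
  v=0100: Γ:[] Δ:[p0=F, ¬p1=F, p2=F] refutes=True  ← countermodel

Result: [0, 1, 0, 0]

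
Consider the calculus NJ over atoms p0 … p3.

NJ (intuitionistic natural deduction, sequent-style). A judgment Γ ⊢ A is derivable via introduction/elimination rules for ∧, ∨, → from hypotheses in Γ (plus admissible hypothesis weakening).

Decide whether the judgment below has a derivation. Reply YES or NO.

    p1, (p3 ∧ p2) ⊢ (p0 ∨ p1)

Proof tree:
[Wk] p1, (p3 ∧ p2) ⊢ (p0 ∨ p1)
  [∨I₂] p1 ⊢ (p0 ∨ p1)
    [Ax] p1 ⊢ p1

Result: YES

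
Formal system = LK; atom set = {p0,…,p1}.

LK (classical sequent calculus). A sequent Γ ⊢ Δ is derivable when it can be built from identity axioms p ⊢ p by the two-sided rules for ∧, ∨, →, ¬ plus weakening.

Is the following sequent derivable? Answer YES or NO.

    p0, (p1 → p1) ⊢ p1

Search for a countermodel by truth-table:
  v=00: Γ:[p0=F, (p1 → p1)=T] Δ:[p1=F] refutes=False
  v=01: Γ:[p0=F, (p1 → p1)=T] Δ:[p1=T] refutes=False
  v=10: Γ:[p0=T, (p1 → p1)=T] Δ:[p1=F] refutes=True  ← countermodel

Result: NO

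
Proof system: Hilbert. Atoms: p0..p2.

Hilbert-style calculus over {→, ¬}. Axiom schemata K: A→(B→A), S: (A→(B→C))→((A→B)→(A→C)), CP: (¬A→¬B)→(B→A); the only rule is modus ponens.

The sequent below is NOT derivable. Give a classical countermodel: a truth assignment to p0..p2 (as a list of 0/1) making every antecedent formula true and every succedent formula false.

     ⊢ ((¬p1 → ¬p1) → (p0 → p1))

Truth-table refutation:
  v=000: Γ:[] Δ:[((¬p1 → ¬p1) → (p0 → p1))=T] refutes=False
  v=001: Γ:[] Δ:[((¬p1 → ¬p1) → (p0 → p1))=T] refutes=False
  v=010: Γ:[] Δ:[((¬p1 → ¬p1) → (p0 → p1))=T] refutes=False
  v=011: Γ:[] Δ:[((¬p1 → ¬p1) → (p0 → p1))=T] refutes=False
  v=100: Γ:[] Δ:[((¬p1 → ¬p1) → (p0 → p1))=F] refutes=True  ← countermodel

Result: [1, 0, 0]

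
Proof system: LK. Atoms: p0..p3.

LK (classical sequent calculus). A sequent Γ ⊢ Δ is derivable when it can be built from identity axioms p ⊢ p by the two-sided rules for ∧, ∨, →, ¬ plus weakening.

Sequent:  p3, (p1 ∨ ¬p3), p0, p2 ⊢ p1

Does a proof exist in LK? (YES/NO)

Derivation (root first):
[WL] p3, (p1 ∨ ¬p3), p0, p2 ⊢ p1
  [WL] p3, (p1 ∨ ¬p3), p0 ⊢ p1
    [∨L] p3, (p1 ∨ ¬p3) ⊢ p1
      [Ax] p1 ⊢ p1
      [¬L] p3, ¬p3 ⊢ 
        [Ax] p3 ⊢ p3

Result: YES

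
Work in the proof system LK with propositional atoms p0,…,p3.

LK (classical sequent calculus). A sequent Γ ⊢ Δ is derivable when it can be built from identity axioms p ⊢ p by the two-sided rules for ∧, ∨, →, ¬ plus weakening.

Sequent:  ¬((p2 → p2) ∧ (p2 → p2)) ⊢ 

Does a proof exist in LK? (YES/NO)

Derivation (root first):
[¬L] ¬((p2 → p2) ∧ (p2 → p2)) ⊢ 
  [∧R]  ⊢ ((p2 → p2) ∧ (p2 → p2))
    [→R]  ⊢ (p2 → p2)
      [Ax] p2 ⊢ p2
    [→R]  ⊢ (p2 → p2)
      [Ax] p2 ⊢ p2

Result: YES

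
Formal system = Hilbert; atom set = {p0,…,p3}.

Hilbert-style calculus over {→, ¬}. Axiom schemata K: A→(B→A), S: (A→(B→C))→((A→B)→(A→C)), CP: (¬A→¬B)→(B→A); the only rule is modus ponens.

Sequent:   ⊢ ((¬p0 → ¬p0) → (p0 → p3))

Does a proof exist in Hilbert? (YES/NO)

Search for a countermodel by truth-table:
  v=0000: Γ:[] Δ:[((¬p0 → ¬p0) → (p0 → p3))=T] refutes=False
  v=0001: Γ:[] Δ:[((¬p0 → ¬p0) → (p0 → p3))=T] refutes=False
  v=0010: Γ:[] Δ:[((¬p0 → ¬p0) → (p0 → p3))=T] refutes=False
  v=0011: Γ:[] Δ:[((¬p0 → ¬p0) → (p0 → p3))=T] refutes=False
  v=0100: Γ:[] Δ:[((¬p0 → ¬p0) → (p0 → p3))=T] refutes=False
  v=0101: Γ:[] Δ:[((¬p0 → ¬p0) → (p0 → p3))=T] refutes=False
  v=0110: Γ:[] Δ:[((¬p0 → ¬p0) → (p0 → p3))=T] refutes=False
  v=0111: Γ:[] Δ:[((¬p0 → ¬p0) → (p0 → p3))=T] refutes=False
  v=1000: Γ:[] Δ:[((¬p0 → ¬p0) → (p0 → p3))=F] refutes=True  ← countermodel

Result: NO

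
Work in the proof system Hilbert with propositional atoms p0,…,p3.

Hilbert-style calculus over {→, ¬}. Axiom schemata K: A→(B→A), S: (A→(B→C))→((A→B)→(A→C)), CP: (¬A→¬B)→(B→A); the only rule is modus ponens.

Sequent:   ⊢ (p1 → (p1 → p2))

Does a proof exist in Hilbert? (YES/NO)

Truth-table refutation:
  v=0000: Γ:[] Δ:[(p1 → (p1 → p2))=T] refutes=False
  v=0001: Γ:[] Δ:[(p1 → (p1 → p2))=T] refutes=False
  v=0010: Γ:[] Δ:[(p1 → (p1 → p2))=T] refutes=False
  v=0011: Γ:[] Δ:[(p1 → (p1 → p2))=T] refutes=False
  v=0100: Γ:[] Δ:[(p1 → (p1 → p2))=F] refutes=True  ← countermodel

Result: NO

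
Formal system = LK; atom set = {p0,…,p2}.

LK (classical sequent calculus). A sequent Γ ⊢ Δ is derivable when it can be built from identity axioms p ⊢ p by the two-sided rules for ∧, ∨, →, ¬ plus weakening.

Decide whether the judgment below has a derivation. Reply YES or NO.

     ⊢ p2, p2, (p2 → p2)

Derivation (root first):
[→R]  ⊢ p2, p2, (p2 → p2)
  [WR] p2 ⊢ p2, p2, p2
    [WR] p2 ⊢ p2, p2
      [Ax] p2 ⊢ p2

Result: YES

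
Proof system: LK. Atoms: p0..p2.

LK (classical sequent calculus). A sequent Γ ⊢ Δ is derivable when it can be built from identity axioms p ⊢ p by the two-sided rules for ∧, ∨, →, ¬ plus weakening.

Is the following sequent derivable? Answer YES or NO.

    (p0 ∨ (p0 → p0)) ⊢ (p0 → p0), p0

Derivation trace:
[∨L] (p0 ∨ (p0 → p0)) ⊢ (p0 → p0), p0
  [Ax] p0 ⊢ p0
  [→R] (p0 → p0) ⊢ (p0 → p0)
    [→L] p0, (p0 → p0) ⊢ p0
      [Ax] p0 ⊢ p0
      [Ax] p0 ⊢ p0

Result: YES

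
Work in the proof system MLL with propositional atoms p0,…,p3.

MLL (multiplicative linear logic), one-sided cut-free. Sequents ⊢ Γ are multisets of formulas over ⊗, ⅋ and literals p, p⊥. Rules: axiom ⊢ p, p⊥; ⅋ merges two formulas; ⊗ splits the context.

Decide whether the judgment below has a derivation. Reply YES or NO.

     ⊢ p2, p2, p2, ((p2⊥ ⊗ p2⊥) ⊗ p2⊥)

Derivation trace:
[⊗]  ⊢ p2, p2, p2, ((p2⊥ ⊗ p2⊥) ⊗ p2⊥)
  [⊗]  ⊢ p2, p2, (p2⊥ ⊗ p2⊥)
    [Ax]  ⊢ p2, p2⊥
    [Ax]  ⊢ p2, p2⊥
  [Ax]  ⊢ p2, p2⊥

Result: YES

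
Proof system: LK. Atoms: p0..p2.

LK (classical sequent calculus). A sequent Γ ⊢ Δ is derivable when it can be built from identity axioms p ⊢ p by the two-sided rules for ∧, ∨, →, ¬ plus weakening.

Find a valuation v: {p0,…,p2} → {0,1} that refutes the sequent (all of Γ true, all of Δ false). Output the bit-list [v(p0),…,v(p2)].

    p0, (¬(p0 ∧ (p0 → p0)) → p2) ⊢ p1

Search for a countermodel by truth-table:
  v=000: Γ:[p0=F, (¬(p0 ∧ (p0 → p0)) → p2)=F] Δ:[p1=F] refutes=False
  v=001: Γ:[p0=F, (¬(p0 ∧ (p0 → p0)) → p2)=T] Δ:[p1=F] refutes=False
  v=010: Γ:[p0=F, (¬(p0 ∧ (p0 → p0)) → p2)=F] Δ:[p1=T] refutes=False
  v=011: Γ:[p0=F, (¬(p0 ∧ (p0 → p0)) → p2)=T] Δ:[p1=T] refutes=False
  v=100: Γ:[p0=T, (¬(p0 ∧ (p0 → p0)) → p2)=T] Δ:[p1=F] refutes=True  ← countermodel

Result: [1, 0, 0]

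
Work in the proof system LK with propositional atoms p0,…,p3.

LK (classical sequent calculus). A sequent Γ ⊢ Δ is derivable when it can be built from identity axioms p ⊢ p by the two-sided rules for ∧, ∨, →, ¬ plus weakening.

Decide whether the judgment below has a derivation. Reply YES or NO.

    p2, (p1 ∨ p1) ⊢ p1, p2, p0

Proof tree:
[WR] p2, (p1 ∨ p1) ⊢ p1, p2, p0
  [∨L] p2, (p1 ∨ p1) ⊢ p1, p2
    [WR] p1 ⊢ p1, p1
      [Ax] p1 ⊢ p1
    [WL] p2, p1 ⊢ p2
      [Ax] p2 ⊢ p2

Result: YES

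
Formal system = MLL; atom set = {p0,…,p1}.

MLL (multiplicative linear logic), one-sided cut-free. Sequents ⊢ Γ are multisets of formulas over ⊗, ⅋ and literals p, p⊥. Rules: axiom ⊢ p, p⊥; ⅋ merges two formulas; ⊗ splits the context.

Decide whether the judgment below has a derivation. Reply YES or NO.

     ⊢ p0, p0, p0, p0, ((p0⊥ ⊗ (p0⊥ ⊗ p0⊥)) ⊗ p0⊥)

Derivation trace:
[⊗]  ⊢ p0, p0, p0, p0, ((p0⊥ ⊗ (p0⊥ ⊗ p0⊥)) ⊗ p0⊥)
  [⊗]  ⊢ p0, p0, p0, (p0⊥ ⊗ (p0⊥ ⊗ p0⊥))
    [Ax]  ⊢ p0, p0⊥
    [⊗]  ⊢ p0, p0, (p0⊥ ⊗ p0⊥)
      [Ax]  ⊢ p0, p0⊥
      [Ax]  ⊢ p0, p0⊥
  [Ax]  ⊢ p0, p0⊥

Result: YES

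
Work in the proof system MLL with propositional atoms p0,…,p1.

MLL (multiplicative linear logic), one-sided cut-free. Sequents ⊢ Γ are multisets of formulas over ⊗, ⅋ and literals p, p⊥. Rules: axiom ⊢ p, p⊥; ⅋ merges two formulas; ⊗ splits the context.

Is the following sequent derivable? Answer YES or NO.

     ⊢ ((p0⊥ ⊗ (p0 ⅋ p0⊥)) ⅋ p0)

Proof tree:
[⅋]  ⊢ ((p0⊥ ⊗ (p0 ⅋ p0⊥)) ⅋ p0)
  [⊗]  ⊢ p0, (p0⊥ ⊗ (p0 ⅋ p0⊥))
    [Ax]  ⊢ p0, p0⊥
    [⅋]  ⊢ (p0 ⅋ p0⊥)
      [Ax]  ⊢ p0, p0⊥

Result: YES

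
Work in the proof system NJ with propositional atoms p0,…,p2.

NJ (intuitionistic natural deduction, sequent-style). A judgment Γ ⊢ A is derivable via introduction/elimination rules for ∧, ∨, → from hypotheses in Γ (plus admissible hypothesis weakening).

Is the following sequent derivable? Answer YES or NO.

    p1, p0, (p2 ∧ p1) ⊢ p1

Proof tree:
[Wk] p1, p0, (p2 ∧ p1) ⊢ p1
  [Wk] p1, p0 ⊢ p1
    [Ax] p1 ⊢ p1

Result: YES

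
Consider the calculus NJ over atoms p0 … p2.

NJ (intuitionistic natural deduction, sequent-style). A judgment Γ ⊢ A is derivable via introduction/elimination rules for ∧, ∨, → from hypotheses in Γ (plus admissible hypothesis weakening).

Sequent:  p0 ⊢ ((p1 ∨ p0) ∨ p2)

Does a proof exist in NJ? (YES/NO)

Derivation (root first):
[∨I₁] p0 ⊢ ((p1 ∨ p0) ∨ p2)
  [∨I₂] p0 ⊢ (p1 ∨ p0)
    [Ax] p0 ⊢ p0

Result: YES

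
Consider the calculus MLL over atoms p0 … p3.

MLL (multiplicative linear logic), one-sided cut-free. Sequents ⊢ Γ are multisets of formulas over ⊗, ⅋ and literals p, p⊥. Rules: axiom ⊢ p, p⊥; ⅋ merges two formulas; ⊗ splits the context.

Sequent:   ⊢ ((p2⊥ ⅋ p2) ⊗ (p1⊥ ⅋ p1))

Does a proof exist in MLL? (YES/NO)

Proof tree:
[⊗]  ⊢ ((p2⊥ ⅋ p2) ⊗ (p1⊥ ⅋ p1))
  [⅋]  ⊢ (p2⊥ ⅋ p2)
    [Ax]  ⊢ p2, p2⊥
  [⅋]  ⊢ (p1⊥ ⅋ p1)
    [Ax]  ⊢ p1, p1⊥

Result: YES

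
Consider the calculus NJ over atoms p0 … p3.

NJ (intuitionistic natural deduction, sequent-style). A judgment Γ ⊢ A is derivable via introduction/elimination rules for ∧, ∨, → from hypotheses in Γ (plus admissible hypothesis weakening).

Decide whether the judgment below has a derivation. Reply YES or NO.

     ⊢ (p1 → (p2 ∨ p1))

Derivation (root first):
[→I]  ⊢ (p1 → (p2 ∨ p1))
  [∨I₂] p1 ⊢ (p2 ∨ p1)
    [Ax] p1 ⊢ p1

Result: YES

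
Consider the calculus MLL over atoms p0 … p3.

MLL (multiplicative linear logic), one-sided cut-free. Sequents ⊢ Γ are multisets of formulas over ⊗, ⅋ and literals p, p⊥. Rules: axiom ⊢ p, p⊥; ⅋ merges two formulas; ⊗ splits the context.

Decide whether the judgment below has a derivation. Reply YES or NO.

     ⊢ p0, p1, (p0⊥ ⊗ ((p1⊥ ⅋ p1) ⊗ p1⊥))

Proof tree:
[⊗]  ⊢ p0, p1, (p0⊥ ⊗ ((p1⊥ ⅋ p1) ⊗ p1⊥))
  [Ax]  ⊢ p0, p0⊥
  [⊗]  ⊢ p1, ((p1⊥ ⅋ p1) ⊗ p1⊥)
    [⅋]  ⊢ (p1⊥ ⅋ p1)
      [Ax]  ⊢ p1, p1⊥
    [Ax]  ⊢ p1, p1⊥

Result: YES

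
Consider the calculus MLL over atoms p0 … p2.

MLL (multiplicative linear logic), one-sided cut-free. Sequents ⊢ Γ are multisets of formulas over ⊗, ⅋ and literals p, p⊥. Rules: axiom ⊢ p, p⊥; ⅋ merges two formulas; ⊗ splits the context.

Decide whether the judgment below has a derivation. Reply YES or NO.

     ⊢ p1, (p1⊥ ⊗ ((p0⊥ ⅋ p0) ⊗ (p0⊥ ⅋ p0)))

Derivation (root first):
[⊗]  ⊢ p1, (p1⊥ ⊗ ((p0⊥ ⅋ p0) ⊗ (p0⊥ ⅋ p0)))
  [Ax]  ⊢ p1, p1⊥
  [⊗]  ⊢ ((p0⊥ ⅋ p0) ⊗ (p0⊥ ⅋ p0))
    [⅋]  ⊢ (p0⊥ ⅋ p0)
      [Ax]  ⊢ p0, p0⊥
    [⅋]  ⊢ (p0⊥ ⅋ p0)
      [Ax]  ⊢ p0, p0⊥

Result: YES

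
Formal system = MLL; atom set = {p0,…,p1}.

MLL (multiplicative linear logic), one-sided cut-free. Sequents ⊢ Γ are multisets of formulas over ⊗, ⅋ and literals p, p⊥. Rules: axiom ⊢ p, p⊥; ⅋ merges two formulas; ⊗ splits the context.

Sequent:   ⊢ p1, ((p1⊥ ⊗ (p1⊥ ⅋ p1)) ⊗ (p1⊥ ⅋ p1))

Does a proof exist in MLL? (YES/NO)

Derivation trace:
[⊗]  ⊢ p1, ((p1⊥ ⊗ (p1⊥ ⅋ p1)) ⊗ (p1⊥ ⅋ p1))
  [⊗]  ⊢ p1, (p1⊥ ⊗ (p1⊥ ⅋ p1))
    [Ax]  ⊢ p1, p1⊥
    [⅋]  ⊢ (p1⊥ ⅋ p1)
      [Ax]  ⊢ p1, p1⊥
  [⅋]  ⊢ (p1⊥ ⅋ p1)
    [Ax]  ⊢ p1, p1⊥

Result: YES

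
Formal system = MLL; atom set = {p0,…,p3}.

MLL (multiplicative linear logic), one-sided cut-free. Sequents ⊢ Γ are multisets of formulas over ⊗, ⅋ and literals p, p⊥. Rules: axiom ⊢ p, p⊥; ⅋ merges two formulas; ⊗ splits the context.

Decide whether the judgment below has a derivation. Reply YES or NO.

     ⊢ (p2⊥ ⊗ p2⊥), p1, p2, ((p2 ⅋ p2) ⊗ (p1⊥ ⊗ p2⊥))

Derivation trace:
[⊗]  ⊢ (p2⊥ ⊗ p2⊥), p1, p2, ((p2 ⅋ p2) ⊗ (p1⊥ ⊗ p2⊥))
  [⅋]  ⊢ (p2⊥ ⊗ p2⊥), (p2 ⅋ p2)
    [⊗]  ⊢ p2, p2, (p2⊥ ⊗ p2⊥)
      [Ax]  ⊢ p2, p2⊥
      [Ax]  ⊢ p2, p2⊥
  [⊗]  ⊢ p1, p2, (p1⊥ ⊗ p2⊥)
    [Ax]  ⊢ p1, p1⊥
    [Ax]  ⊢ p2, p2⊥

Result: YES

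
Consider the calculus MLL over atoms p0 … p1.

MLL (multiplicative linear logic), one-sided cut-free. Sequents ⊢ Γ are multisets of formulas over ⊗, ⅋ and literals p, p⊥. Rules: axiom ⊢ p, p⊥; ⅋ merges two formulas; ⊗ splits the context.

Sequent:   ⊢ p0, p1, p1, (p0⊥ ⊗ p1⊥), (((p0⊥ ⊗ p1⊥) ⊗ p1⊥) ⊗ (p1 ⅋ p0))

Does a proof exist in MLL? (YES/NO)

Derivation trace:
[⊗]  ⊢ p0, p1, p1, (p0⊥ ⊗ p1⊥), (((p0⊥ ⊗ p1⊥) ⊗ p1⊥) ⊗ (p1 ⅋ p0))
  [⊗]  ⊢ p0, p1, p1, ((p0⊥ ⊗ p1⊥) ⊗ p1⊥)
    [⊗]  ⊢ p0, p1, (p0⊥ ⊗ p1⊥)
      [Ax]  ⊢ p0, p0⊥
      [Ax]  ⊢ p1, p1⊥
    [Ax]  ⊢ p1, p1⊥
  [⅋]  ⊢ (p0⊥ ⊗ p1⊥), (p1 ⅋ p0)
    [⊗]  ⊢ p0, p1, (p0⊥ ⊗ p1⊥)
      [Ax]  ⊢ p0, p0⊥
      [Ax]  ⊢ p1, p1⊥

Result: YES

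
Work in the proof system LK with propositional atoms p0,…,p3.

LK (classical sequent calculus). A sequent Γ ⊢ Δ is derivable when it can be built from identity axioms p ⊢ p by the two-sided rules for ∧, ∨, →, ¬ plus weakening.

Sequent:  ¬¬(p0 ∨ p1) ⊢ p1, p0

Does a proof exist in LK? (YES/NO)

Derivation (root first):
[¬L] ¬¬(p0 ∨ p1) ⊢ p1, p0
  [¬R]  ⊢ p1, p0, ¬(p0 ∨ p1)
    [∨L] (p0 ∨ p1) ⊢ p1, p0
      [Ax] p0 ⊢ p0
      [Ax] p1 ⊢ p1

Result: YES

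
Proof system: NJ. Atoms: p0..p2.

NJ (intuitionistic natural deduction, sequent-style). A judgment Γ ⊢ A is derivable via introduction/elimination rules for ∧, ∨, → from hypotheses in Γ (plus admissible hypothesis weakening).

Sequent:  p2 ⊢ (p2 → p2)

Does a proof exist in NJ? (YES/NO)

Proof tree:
[→I] p2 ⊢ (p2 → p2)
  [Wk] p2, p2 ⊢ p2
    [Ax] p2 ⊢ p2

Result: YES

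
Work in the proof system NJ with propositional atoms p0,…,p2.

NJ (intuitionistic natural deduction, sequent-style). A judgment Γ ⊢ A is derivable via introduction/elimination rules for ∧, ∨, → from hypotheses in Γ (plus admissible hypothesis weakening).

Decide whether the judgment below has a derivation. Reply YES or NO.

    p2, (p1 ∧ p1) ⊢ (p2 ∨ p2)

Derivation (root first):
[Wk] p2, (p1 ∧ p1) ⊢ (p2 ∨ p2)
  [∨I₂] p2 ⊢ (p2 ∨ p2)
    [Ax] p2 ⊢ p2

Result: YES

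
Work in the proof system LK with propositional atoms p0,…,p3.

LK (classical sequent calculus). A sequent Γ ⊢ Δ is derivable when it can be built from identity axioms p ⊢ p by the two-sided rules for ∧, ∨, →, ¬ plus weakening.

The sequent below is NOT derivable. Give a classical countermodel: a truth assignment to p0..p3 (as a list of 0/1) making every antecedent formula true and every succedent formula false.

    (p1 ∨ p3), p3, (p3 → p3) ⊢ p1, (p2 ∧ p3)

Enumerate valuations to refute Γ ⊢ Δ:
  v=0000: Γ:[(p1 ∨ p3)=F, p3=F, (p3 → p3)=T] Δ:[p1=F, (p2 ∧ p3)=F] refutes=False
  v=0001: Γ:[(p1 ∨ p3)=T, p3=T, (p3 → p3)=T] Δ:[p1=F, (p2 ∧ p3)=F] refutes=True  ← countermodel

Result: [0, 0, 0, 1]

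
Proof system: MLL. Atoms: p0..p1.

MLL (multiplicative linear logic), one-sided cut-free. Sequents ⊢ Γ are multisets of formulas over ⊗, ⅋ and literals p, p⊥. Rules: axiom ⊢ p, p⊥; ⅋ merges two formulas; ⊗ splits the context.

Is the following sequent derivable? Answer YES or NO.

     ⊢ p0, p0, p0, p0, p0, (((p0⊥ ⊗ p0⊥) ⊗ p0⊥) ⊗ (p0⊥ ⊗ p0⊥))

Derivation (root first):
[⊗]  ⊢ p0, p0, p0, p0, p0, (((p0⊥ ⊗ p0⊥) ⊗ p0⊥) ⊗ (p0⊥ ⊗ p0⊥))
  [⊗]  ⊢ p0, p0, p0, ((p0⊥ ⊗ p0⊥) ⊗ p0⊥)
    [⊗]  ⊢ p0, p0, (p0⊥ ⊗ p0⊥)
      [Ax]  ⊢ p0, p0⊥
      [Ax]  ⊢ p0, p0⊥
    [Ax]  ⊢ p0, p0⊥
  [⊗]  ⊢ p0, p0, (p0⊥ ⊗ p0⊥)
    [Ax]  ⊢ p0, p0⊥
    [Ax]  ⊢ p0, p0⊥

Result: YES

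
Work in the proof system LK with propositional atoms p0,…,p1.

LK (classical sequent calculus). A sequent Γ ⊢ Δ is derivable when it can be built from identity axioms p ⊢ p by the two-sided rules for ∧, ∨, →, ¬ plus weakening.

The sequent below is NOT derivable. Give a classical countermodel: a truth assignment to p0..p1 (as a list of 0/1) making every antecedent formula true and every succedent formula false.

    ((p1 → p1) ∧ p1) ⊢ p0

Search for a countermodel by truth-table:
  v=00: Γ:[((p1 → p1) ∧ p1)=F] Δ:[p0=F] refutes=False
  v=01: Γ:[((p1 → p1) ∧ p1)=T] Δ:[p0=F] refutes=True  ← countermodel

Result: [0, 1]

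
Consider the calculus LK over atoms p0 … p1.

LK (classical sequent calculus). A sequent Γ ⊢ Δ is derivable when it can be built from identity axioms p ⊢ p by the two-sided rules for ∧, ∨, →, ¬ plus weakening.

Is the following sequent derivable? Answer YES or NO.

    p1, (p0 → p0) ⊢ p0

Search for a countermodel by truth-table:
  v=00: Γ:[p1=F, (p0 → p0)=T] Δ:[p0=F] refutes=False
  v=01: Γ:[p1=T, (p0 → p0)=T] Δ:[p0=F] refutes=True  ← countermodel

Result: NO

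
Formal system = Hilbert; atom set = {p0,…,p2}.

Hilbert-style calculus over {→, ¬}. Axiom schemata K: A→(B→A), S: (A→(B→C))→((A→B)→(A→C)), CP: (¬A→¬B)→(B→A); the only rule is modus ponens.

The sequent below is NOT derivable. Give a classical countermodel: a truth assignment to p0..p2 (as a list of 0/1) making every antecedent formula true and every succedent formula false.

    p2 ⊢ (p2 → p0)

Truth-table refutation:
  v=000: Γ:[p2=F] Δ:[(p2 → p0)=T] refutes=False
  v=001: Γ:[p2=T] Δ:[(p2 → p0)=F] refutes=True  ← countermodel

Result: [0, 0, 1]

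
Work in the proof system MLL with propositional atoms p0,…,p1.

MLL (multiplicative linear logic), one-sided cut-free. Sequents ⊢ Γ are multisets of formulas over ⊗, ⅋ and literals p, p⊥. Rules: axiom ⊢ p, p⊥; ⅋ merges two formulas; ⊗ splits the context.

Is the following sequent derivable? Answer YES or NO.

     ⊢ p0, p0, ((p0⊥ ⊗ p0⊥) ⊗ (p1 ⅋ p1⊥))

Proof tree:
[⊗]  ⊢ p0, p0, ((p0⊥ ⊗ p0⊥) ⊗ (p1 ⅋ p1⊥))
  [⊗]  ⊢ p0, p0, (p0⊥ ⊗ p0⊥)
    [Ax]  ⊢ p0, p0⊥
    [Ax]  ⊢ p0, p0⊥
  [⅋]  ⊢ (p1 ⅋ p1⊥)
    [Ax]  ⊢ p1, p1⊥

Result: YES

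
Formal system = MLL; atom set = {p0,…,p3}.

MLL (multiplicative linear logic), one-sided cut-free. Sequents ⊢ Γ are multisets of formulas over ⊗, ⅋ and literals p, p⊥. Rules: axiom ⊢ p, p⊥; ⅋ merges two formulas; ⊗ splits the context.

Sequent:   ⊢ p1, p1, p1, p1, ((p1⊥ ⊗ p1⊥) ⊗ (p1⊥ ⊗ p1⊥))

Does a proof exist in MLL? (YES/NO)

Derivation (root first):
[⊗]  ⊢ p1, p1, p1, p1, ((p1⊥ ⊗ p1⊥) ⊗ (p1⊥ ⊗ p1⊥))
  [⊗]  ⊢ p1, p1, (p1⊥ ⊗ p1⊥)
    [Ax]  ⊢ p1, p1⊥
    [Ax]  ⊢ p1, p1⊥
  [⊗]  ⊢ p1, p1, (p1⊥ ⊗ p1⊥)
    [Ax]  ⊢ p1, p1⊥
    [Ax]  ⊢ p1, p1⊥

Result: YES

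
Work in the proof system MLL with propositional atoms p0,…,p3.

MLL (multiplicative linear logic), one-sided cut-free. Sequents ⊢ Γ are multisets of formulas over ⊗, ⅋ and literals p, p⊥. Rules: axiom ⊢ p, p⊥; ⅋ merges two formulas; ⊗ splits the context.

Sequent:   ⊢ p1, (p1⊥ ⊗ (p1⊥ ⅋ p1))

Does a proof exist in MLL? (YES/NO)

Proof tree:
[⊗]  ⊢ p1, (p1⊥ ⊗ (p1⊥ ⅋ p1))
  [Ax]  ⊢ p1, p1⊥
  [⅋]  ⊢ (p1⊥ ⅋ p1)
    [Ax]  ⊢ p1, p1⊥

Result: YES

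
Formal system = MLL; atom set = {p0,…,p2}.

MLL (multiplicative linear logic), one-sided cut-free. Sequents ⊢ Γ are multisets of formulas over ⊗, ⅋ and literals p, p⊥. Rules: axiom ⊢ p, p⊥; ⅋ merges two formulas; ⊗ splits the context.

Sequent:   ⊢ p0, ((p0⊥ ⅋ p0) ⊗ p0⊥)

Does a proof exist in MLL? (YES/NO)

Derivation trace:
[⊗]  ⊢ p0, ((p0⊥ ⅋ p0) ⊗ p0⊥)
  [⅋]  ⊢ (p0⊥ ⅋ p0)
    [Ax]  ⊢ p0, p0⊥
  [Ax]  ⊢ p0, p0⊥

Result: YES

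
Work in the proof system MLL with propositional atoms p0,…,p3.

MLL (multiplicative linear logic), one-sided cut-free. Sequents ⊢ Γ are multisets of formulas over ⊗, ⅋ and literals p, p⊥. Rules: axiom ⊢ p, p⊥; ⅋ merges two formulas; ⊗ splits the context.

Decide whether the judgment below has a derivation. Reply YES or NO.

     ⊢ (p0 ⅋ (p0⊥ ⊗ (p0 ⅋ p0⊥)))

Derivation (root first):
[⅋]  ⊢ (p0 ⅋ (p0⊥ ⊗ (p0 ⅋ p0⊥)))
  [⊗]  ⊢ p0, (p0⊥ ⊗ (p0 ⅋ p0⊥))
    [Ax]  ⊢ p0, p0⊥
    [⅋]  ⊢ (p0 ⅋ p0⊥)
      [Ax]  ⊢ p0, p0⊥

Result: YES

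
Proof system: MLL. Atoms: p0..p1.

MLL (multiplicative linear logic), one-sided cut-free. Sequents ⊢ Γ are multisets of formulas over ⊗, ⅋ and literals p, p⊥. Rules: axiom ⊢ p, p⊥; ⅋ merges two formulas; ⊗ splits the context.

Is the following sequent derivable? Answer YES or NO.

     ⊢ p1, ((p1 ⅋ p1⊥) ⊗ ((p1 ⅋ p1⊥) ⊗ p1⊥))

Derivation (root first):
[⊗]  ⊢ p1, ((p1 ⅋ p1⊥) ⊗ ((p1 ⅋ p1⊥) ⊗ p1⊥))
  [⅋]  ⊢ (p1 ⅋ p1⊥)
    [Ax]  ⊢ p1, p1⊥
  [⊗]  ⊢ p1, ((p1 ⅋ p1⊥) ⊗ p1⊥)
    [⅋]  ⊢ (p1 ⅋ p1⊥)
      [Ax]  ⊢ p1, p1⊥
    [Ax]  ⊢ p1, p1⊥

Result: YES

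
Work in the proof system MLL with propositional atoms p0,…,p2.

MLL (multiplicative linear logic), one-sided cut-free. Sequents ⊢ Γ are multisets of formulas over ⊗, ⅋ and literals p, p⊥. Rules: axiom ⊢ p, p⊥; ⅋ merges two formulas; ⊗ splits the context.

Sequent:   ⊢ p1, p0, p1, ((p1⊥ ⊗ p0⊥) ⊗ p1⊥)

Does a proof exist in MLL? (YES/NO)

Derivation trace:
[⊗]  ⊢ p1, p0, p1, ((p1⊥ ⊗ p0⊥) ⊗ p1⊥)
  [⊗]  ⊢ p1, p0, (p1⊥ ⊗ p0⊥)
    [Ax]  ⊢ p1, p1⊥
    [Ax]  ⊢ p0, p0⊥
  [Ax]  ⊢ p1, p1⊥

Result: YES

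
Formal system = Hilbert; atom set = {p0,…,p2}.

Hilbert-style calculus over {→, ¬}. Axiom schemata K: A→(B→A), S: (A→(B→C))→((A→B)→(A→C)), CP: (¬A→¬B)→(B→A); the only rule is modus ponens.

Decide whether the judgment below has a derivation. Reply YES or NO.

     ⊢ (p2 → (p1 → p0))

Search for a countermodel by truth-table:
  v=000: Γ:[] Δ:[(p2 → (p1 → p0))=T] refutes=False
  v=001: Γ:[] Δ:[(p2 → (p1 → p0))=T] refutes=False
  v=010: Γ:[] Δ:[(p2 → (p1 → p0))=T] refutes=False
  v=011: Γ:[] Δ:[(p2 → (p1 → p0))=F] refutes=True  ← countermodel

Result: NO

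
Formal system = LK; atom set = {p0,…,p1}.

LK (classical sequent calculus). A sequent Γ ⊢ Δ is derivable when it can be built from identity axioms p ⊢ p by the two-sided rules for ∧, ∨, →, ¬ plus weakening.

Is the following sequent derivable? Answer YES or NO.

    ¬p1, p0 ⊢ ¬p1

Derivation (root first):
[¬R] ¬p1, p0 ⊢ ¬p1
  [WL] p1, ¬p1, p0 ⊢ 
    [¬L] p1, ¬p1 ⊢ 
      [Ax] p1 ⊢ p1

Result: YES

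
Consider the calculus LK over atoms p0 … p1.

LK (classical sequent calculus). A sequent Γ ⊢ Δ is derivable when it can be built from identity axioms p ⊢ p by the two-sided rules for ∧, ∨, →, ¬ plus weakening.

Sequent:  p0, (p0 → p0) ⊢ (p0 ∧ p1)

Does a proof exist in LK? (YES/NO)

Truth-table refutation:
  v=00: Γ:[p0=F, (p0 → p0)=T] Δ:[(p0 ∧ p1)=F] refutes=False
  v=01: Γ:[p0=F, (p0 → p0)=T] Δ:[(p0 ∧ p1)=F] refutes=False
  v=10: Γ:[p0=T, (p0 → p0)=T] Δ:[(p0 ∧ p1)=F] refutes=True  ← countermodel

Result: NO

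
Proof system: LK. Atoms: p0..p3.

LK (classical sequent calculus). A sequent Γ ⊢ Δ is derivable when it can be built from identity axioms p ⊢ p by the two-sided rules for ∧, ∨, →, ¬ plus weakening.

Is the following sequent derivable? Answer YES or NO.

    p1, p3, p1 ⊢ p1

Derivation trace:
[WL] p1, p3, p1 ⊢ p1
  [WL] p1, p3 ⊢ p1
    [Ax] p1 ⊢ p1

Result: YES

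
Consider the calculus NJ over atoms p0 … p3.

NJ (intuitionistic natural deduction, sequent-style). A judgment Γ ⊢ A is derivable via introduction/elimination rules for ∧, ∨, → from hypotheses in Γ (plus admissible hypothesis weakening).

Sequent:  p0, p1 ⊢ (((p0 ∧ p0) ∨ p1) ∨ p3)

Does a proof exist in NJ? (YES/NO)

Proof tree:
[∨I₁] p0, p1 ⊢ (((p0 ∧ p0) ∨ p1) ∨ p3)
  [∨I₁] p0, p1 ⊢ ((p0 ∧ p0) ∨ p1)
    [Wk] p0, p1 ⊢ (p0 ∧ p0)
      [∧I] p0 ⊢ (p0 ∧ p0)
        [Ax] p0 ⊢ p0
        [Ax] p0 ⊢ p0

Result: YES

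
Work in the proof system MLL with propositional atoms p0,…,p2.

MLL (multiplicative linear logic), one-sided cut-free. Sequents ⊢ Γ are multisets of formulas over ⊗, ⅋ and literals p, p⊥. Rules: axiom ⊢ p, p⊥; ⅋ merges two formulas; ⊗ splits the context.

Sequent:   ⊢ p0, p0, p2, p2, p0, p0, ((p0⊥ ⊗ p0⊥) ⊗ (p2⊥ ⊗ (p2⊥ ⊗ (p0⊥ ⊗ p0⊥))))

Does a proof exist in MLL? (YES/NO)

Derivation trace:
[⊗]  ⊢ p0, p0, p2, p2, p0, p0, ((p0⊥ ⊗ p0⊥) ⊗ (p2⊥ ⊗ (p2⊥ ⊗ (p0⊥ ⊗ p0⊥))))
  [⊗]  ⊢ p0, p0, (p0⊥ ⊗ p0⊥)
    [Ax]  ⊢ p0, p0⊥
    [Ax]  ⊢ p0, p0⊥
  [⊗]  ⊢ p2, p2, p0, p0, (p2⊥ ⊗ (p2⊥ ⊗ (p0⊥ ⊗ p0⊥)))
    [Ax]  ⊢ p2, p2⊥
    [⊗]  ⊢ p2, p0, p0, (p2⊥ ⊗ (p0⊥ ⊗ p0⊥))
      [Ax]  ⊢ p2, p2⊥
      [⊗]  ⊢ p0, p0, (p0⊥ ⊗ p0⊥)
        [Ax]  ⊢ p0, p0⊥
        [Ax]  ⊢ p0, p0⊥

Result: YES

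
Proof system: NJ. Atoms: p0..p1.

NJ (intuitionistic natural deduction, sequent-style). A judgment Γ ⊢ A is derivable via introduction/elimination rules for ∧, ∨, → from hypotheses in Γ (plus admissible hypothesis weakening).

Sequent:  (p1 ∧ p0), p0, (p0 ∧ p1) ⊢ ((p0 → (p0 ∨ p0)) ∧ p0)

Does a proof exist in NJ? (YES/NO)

Derivation trace:
[Wk] (p1 ∧ p0), p0, (p0 ∧ p1) ⊢ ((p0 → (p0 ∨ p0)) ∧ p0)
  [∧I] (p1 ∧ p0), p0 ⊢ ((p0 → (p0 ∨ p0)) ∧ p0)
    [→I]  ⊢ (p0 → (p0 ∨ p0))
      [∨I₁] p0 ⊢ (p0 ∨ p0)
        [Ax] p0 ⊢ p0
    [Wk] p0, (p1 ∧ p0) ⊢ p0
      [Ax] p0 ⊢ p0

Result: YES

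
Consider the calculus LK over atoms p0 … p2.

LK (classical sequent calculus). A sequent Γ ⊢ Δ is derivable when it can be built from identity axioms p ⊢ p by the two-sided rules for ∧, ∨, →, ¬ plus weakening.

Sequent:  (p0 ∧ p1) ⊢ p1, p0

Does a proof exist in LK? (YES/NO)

Proof tree:
[WR] (p0 ∧ p1) ⊢ p1, p0
  [∧L] (p0 ∧ p1) ⊢ p1
    [WL] p1, p0 ⊢ p1
      [Ax] p1 ⊢ p1

Result: YES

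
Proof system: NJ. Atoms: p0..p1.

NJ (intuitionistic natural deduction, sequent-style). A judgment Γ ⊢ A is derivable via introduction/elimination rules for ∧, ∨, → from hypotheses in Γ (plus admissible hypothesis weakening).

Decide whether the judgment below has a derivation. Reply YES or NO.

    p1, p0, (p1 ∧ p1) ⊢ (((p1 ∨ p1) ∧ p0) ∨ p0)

Proof tree:
[Wk] p1, p0, (p1 ∧ p1) ⊢ (((p1 ∨ p1) ∧ p0) ∨ p0)
  [∨I₁] p1, p0 ⊢ (((p1 ∨ p1) ∧ p0) ∨ p0)
    [∧I] p1, p0 ⊢ ((p1 ∨ p1) ∧ p0)
      [∨I₁] p1 ⊢ (p1 ∨ p1)
        [Ax] p1 ⊢ p1
      [Ax] p0 ⊢ p0

Result: YES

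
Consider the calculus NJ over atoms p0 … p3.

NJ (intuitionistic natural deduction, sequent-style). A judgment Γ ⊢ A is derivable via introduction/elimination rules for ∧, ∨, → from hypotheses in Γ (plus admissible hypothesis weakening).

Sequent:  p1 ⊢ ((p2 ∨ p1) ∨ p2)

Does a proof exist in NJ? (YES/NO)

Derivation (root first):
[∨I₁] p1 ⊢ ((p2 ∨ p1) ∨ p2)
  [∨I₂] p1 ⊢ (p2 ∨ p1)
    [Ax] p1 ⊢ p1

Result: YES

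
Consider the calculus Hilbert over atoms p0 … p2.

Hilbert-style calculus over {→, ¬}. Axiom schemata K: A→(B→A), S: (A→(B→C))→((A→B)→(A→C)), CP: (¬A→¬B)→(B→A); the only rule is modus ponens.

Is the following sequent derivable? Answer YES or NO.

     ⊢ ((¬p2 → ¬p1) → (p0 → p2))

Truth-table refutation:
  v=000: Γ:[] Δ:[((¬p2 → ¬p1) → (p0 → p2))=T] refutes=False
  v=001: Γ:[] Δ:[((¬p2 → ¬p1) → (p0 → p2))=T] refutes=False
  v=010: Γ:[] Δ:[((¬p2 → ¬p1) → (p0 → p2))=T] refutes=False
  v=011: Γ:[] Δ:[((¬p2 → ¬p1) → (p0 → p2))=T] refutes=False
  v=100: Γ:[] Δ:[((¬p2 → ¬p1) → (p0 → p2))=F] refutes=True  ← countermodel

Result: NO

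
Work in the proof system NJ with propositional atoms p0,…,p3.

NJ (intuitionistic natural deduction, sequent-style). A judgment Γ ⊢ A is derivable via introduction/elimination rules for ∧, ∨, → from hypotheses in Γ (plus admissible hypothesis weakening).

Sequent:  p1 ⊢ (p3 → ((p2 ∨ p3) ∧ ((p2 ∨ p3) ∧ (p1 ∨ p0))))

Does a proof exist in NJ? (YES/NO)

Proof tree:
[→I] p1 ⊢ (p3 → ((p2 ∨ p3) ∧ ((p2 ∨ p3) ∧ (p1 ∨ p0))))
  [∧I] p1, p3 ⊢ ((p2 ∨ p3) ∧ ((p2 ∨ p3) ∧ (p1 ∨ p0)))
    [∨I₂] p3 ⊢ (p2 ∨ p3)
      [Ax] p3 ⊢ p3
    [∧I] p1, p3 ⊢ ((p2 ∨ p3) ∧ (p1 ∨ p0))
      [∨I₂] p3 ⊢ (p2 ∨ p3)
        [Ax] p3 ⊢ p3
      [∨I₁] p1 ⊢ (p1 ∨ p0)
        [Ax] p1 ⊢ p1

Result: YES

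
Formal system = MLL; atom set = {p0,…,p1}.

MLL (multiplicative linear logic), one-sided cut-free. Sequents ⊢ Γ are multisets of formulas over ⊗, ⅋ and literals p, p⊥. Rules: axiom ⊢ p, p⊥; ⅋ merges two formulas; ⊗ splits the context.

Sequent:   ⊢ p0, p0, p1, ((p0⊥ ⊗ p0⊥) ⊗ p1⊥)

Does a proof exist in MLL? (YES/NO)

Proof tree:
[⊗]  ⊢ p0, p0, p1, ((p0⊥ ⊗ p0⊥) ⊗ p1⊥)
  [⊗]  ⊢ p0, p0, (p0⊥ ⊗ p0⊥)
    [Ax]  ⊢ p0, p0⊥
    [Ax]  ⊢ p0, p0⊥
  [Ax]  ⊢ p1, p1⊥

Result: YES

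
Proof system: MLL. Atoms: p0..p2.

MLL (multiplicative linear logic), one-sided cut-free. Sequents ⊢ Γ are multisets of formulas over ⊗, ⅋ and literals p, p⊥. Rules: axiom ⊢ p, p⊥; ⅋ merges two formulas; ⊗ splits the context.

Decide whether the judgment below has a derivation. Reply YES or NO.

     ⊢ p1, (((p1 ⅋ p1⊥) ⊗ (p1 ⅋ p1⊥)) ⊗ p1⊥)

Proof tree:
[⊗]  ⊢ p1, (((p1 ⅋ p1⊥) ⊗ (p1 ⅋ p1⊥)) ⊗ p1⊥)
  [⊗]  ⊢ ((p1 ⅋ p1⊥) ⊗ (p1 ⅋ p1⊥))
    [⅋]  ⊢ (p1 ⅋ p1⊥)
      [Ax]  ⊢ p1, p1⊥
    [⅋]  ⊢ (p1 ⅋ p1⊥)
      [Ax]  ⊢ p1, p1⊥
  [Ax]  ⊢ p1, p1⊥

Result: YES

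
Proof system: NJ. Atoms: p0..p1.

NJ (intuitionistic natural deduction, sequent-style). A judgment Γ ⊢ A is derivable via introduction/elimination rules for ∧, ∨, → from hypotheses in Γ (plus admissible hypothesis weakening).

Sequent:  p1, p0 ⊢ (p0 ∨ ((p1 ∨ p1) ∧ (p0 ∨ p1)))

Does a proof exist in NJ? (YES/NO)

Derivation trace:
[∨I₂] p1, p0 ⊢ (p0 ∨ ((p1 ∨ p1) ∧ (p0 ∨ p1)))
  [Wk] p1, p0 ⊢ ((p1 ∨ p1) ∧ (p0 ∨ p1))
    [∧I] p1 ⊢ ((p1 ∨ p1) ∧ (p0 ∨ p1))
      [∨I₂] p1 ⊢ (p1 ∨ p1)
        [Ax] p1 ⊢ p1
      [∨I₂] p1 ⊢ (p0 ∨ p1)
        [Ax] p1 ⊢ p1

Result: YES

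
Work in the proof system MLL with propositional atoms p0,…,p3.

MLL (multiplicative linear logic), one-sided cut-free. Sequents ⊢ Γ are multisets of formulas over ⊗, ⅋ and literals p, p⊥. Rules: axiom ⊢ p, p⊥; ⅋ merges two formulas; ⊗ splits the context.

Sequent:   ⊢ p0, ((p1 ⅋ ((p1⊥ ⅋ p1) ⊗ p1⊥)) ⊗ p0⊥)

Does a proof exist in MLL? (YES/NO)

Proof tree:
[⊗]  ⊢ p0, ((p1 ⅋ ((p1⊥ ⅋ p1) ⊗ p1⊥)) ⊗ p0⊥)
  [⅋]  ⊢ (p1 ⅋ ((p1⊥ ⅋ p1) ⊗ p1⊥))
    [⊗]  ⊢ p1, ((p1⊥ ⅋ p1) ⊗ p1⊥)
      [⅋]  ⊢ (p1⊥ ⅋ p1)
        [Ax]  ⊢ p1, p1⊥
      [Ax]  ⊢ p1, p1⊥
  [Ax]  ⊢ p0, p0⊥

Result: YES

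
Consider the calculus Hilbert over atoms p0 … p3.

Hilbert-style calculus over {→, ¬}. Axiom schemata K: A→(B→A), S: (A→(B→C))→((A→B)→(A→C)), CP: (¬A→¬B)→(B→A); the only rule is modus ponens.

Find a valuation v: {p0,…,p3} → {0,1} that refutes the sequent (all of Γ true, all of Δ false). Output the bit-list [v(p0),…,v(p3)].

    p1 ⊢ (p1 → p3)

Truth-table refutation:
  v=0000: Γ:[p1=F] Δ:[(p1 → p3)=T] refutes=False
  v=0001: Γ:[p1=F] Δ:[(p1 → p3)=T] refutes=False
  v=0010: Γ:[p1=F] Δ:[(p1 → p3)=T] refutes=False
  v=0011: Γ:[p1=F] Δ:[(p1 → p3)=T] refutes=False
  v=0100: Γ:[p1=T] Δ:[(p1 → p3)=F] refutes=True  ← countermodel

Result: [0, 1, 0, 0]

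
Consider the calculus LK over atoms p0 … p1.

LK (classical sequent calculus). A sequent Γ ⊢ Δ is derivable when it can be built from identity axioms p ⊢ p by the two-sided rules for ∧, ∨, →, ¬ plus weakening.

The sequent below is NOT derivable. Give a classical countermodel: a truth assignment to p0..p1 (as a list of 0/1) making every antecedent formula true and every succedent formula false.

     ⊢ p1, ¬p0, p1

Enumerate valuations to refute Γ ⊢ Δ:
  v=00: Γ:[] Δ:[p1=F, ¬p0=T, p1=F] refutes=False
  v=01: Γ:[] Δ:[p1=T, ¬p0=T, p1=T] refutes=False
  v=10: Γ:[] Δ:[p1=F, ¬p0=F, p1=F] refutes=True  ← countermodel

Result: [1, 0]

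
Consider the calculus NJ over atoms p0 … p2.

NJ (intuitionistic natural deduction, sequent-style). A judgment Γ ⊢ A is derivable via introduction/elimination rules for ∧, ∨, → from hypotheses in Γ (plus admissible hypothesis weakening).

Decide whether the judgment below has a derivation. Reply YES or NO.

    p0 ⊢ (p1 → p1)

Derivation trace:
[Wk] p0 ⊢ (p1 → p1)
  [→I]  ⊢ (p1 → p1)
    [Ax] p1 ⊢ p1

Result: YES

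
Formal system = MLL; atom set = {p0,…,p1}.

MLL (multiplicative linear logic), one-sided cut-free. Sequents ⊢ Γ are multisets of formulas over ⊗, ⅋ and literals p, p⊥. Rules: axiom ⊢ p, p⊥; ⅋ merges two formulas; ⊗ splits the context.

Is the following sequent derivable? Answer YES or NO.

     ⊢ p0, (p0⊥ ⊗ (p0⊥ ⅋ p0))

Derivation trace:
[⊗]  ⊢ p0, (p0⊥ ⊗ (p0⊥ ⅋ p0))
  [Ax]  ⊢ p0, p0⊥
  [⅋]  ⊢ (p0⊥ ⅋ p0)
    [Ax]  ⊢ p0, p0⊥

Result: YES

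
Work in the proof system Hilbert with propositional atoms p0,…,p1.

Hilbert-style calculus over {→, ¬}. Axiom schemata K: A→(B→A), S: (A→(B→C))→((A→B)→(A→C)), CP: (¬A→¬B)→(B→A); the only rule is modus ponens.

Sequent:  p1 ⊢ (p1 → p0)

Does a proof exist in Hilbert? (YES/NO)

Truth-table refutation:
  v=00: Γ:[p1=F] Δ:[(p1 → p0)=T] refutes=False
  v=01: Γ:[p1=T] Δ:[(p1 → p0)=F] refutes=True  ← countermodel

Result: NO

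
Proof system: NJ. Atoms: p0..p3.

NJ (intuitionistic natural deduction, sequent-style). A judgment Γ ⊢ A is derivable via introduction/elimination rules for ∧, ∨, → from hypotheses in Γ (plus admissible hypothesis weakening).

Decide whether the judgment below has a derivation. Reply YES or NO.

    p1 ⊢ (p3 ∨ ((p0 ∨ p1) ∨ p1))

Derivation (root first):
[∨I₂] p1 ⊢ (p3 ∨ ((p0 ∨ p1) ∨ p1))
  [∨I₁] p1 ⊢ ((p0 ∨ p1) ∨ p1)
    [∨I₂] p1 ⊢ (p0 ∨ p1)
      [Ax] p1 ⊢ p1

Result: YES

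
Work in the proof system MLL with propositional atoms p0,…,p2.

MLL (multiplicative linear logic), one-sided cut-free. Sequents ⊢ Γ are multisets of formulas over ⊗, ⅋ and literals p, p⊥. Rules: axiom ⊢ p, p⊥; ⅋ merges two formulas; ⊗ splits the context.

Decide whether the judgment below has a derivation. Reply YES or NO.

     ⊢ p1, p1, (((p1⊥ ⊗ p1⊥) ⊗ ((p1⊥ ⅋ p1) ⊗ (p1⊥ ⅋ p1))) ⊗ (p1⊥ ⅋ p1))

Derivation (root first):
[⊗]  ⊢ p1, p1, (((p1⊥ ⊗ p1⊥) ⊗ ((p1⊥ ⅋ p1) ⊗ (p1⊥ ⅋ p1))) ⊗ (p1⊥ ⅋ p1))
  [⊗]  ⊢ p1, p1, ((p1⊥ ⊗ p1⊥) ⊗ ((p1⊥ ⅋ p1) ⊗ (p1⊥ ⅋ p1)))
    [⊗]  ⊢ p1, p1, (p1⊥ ⊗ p1⊥)
      [Ax]  ⊢ p1, p1⊥
      [Ax]  ⊢ p1, p1⊥
    [⊗]  ⊢ ((p1⊥ ⅋ p1) ⊗ (p1⊥ ⅋ p1))
      [⅋]  ⊢ (p1⊥ ⅋ p1)
        [Ax]  ⊢ p1, p1⊥
      [⅋]  ⊢ (p1⊥ ⅋ p1)
        [Ax]  ⊢ p1, p1⊥
  [⅋]  ⊢ (p1⊥ ⅋ p1)
    [Ax]  ⊢ p1, p1⊥

Result: YES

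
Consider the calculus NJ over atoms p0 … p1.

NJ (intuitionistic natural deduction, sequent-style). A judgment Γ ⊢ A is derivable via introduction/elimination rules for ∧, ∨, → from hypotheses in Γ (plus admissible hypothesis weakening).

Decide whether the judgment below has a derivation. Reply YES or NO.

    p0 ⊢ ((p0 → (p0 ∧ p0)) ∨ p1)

Proof tree:
[∨I₁] p0 ⊢ ((p0 → (p0 ∧ p0)) ∨ p1)
  [Wk] p0 ⊢ (p0 → (p0 ∧ p0))
    [→I]  ⊢ (p0 → (p0 ∧ p0))
      [∧I] p0 ⊢ (p0 ∧ p0)
        [Ax] p0 ⊢ p0
        [Ax] p0 ⊢ p0

Result: YES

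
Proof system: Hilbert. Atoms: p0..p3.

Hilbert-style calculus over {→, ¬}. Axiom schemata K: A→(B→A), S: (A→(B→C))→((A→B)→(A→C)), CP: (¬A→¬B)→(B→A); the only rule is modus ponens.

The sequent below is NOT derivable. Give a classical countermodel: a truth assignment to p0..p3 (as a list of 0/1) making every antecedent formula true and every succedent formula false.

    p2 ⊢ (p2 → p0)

Search for a countermodel by truth-table:
  v=0000: Γ:[p2=F] Δ:[(p2 → p0)=T] refutes=False
  v=0001: Γ:[p2=F] Δ:[(p2 → p0)=T] refutes=False
  v=0010: Γ:[p2=T] Δ:[(p2 → p0)=F] refutes=True  ← countermodel

Result: [0, 0, 1, 0]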